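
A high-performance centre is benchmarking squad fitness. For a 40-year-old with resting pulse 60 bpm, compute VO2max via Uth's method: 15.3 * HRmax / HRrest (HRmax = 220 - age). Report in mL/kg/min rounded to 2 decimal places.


Step 1: HRmax = 220 - 40 = 180 bpm
Step 2: Ratio = 180 / 60 = 3.0
Step 3: VO2max = 15.3 * 3.0 = 45.9 mL/kg/min

45.9 mL/kg/min


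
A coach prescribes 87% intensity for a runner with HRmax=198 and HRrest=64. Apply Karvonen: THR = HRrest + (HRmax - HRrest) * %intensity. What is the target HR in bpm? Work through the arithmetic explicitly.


Heart rate reserve = 198 - 64 = 134
Intensity fraction = 87 / 100 = 0.87
THR = 64 + 134 * 0.87 = 180.58 bpm

180.58 bpm


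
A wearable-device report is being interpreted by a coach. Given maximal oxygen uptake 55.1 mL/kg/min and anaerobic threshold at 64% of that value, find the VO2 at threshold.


Percentage as decimal = 0.64
VO2 at AT = 55.1 * 0.64 = 35.26 mL/kg/min

35.26 mL/kg/min


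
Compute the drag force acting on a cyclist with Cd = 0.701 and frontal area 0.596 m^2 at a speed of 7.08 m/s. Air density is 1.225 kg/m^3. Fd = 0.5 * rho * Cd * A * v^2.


Step 1: v^2 = 50.1264
Step 2: Fd = 0.5 * 1.225 * 0.701 * 0.596 * 50.1264
= 12.827 N

12.827 N


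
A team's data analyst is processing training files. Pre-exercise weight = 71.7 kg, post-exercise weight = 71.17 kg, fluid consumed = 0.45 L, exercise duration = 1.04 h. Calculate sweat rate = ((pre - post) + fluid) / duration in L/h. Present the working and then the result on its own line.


Weight loss = 71.7 - 71.17 = 0.53 kg (approx L)
Total sweat = 0.53 + 0.45 = 0.98 L
Sweat rate = 0.98 / 1.04 = 0.942 L/h

0.942 L/h


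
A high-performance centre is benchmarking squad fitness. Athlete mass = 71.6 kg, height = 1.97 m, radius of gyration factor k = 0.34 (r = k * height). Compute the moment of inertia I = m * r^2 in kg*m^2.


r = k * height = 0.34 * 1.97 = 0.6698 m
r^2 = 0.6698^2 = 0.448632
I = 71.6 * 0.448632 = 32.122 kg*m^2

32.122 kg*m^2


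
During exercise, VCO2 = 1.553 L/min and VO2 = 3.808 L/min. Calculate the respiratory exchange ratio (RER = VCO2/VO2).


RER = VCO2 / VO2
= 1.553 / 3.808
= 0.4078

0.4078


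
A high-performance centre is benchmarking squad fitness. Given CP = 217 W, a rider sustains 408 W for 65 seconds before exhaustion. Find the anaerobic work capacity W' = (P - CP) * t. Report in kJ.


Excess power = 408 - 217 = 191 W
Work above CP = 191 * 65 = 12415 J
W' = 12.415 kJ

12.415 kJ


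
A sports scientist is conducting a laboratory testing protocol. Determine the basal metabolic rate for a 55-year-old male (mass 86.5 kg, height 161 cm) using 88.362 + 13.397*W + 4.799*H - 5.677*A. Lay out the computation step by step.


BMR = 88.362 + 13.397*86.5 + 4.799*161 - 5.677*55
= 1707.61 kcal/day

1707.61 kcal/day


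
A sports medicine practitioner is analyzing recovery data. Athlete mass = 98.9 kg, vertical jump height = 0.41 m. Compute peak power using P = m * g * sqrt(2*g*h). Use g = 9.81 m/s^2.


sqrt(2 * 9.81 * 0.41) = sqrt(8.0442) = 2.83623 m/s
P = 98.9 * 9.81 * 2.83623
= 2751.74 W

2751.74 W


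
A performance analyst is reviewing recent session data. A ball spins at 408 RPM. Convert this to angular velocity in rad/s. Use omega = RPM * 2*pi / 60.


omega = 408 * 2 * pi / 60
= 408 * 6.28318531 / 60
= 2563.54 / 60
= 42.726 rad/s

42.726 rad/s


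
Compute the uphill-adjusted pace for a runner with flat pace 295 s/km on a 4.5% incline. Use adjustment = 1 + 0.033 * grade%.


Adjustment factor = 1 + 0.033 * 4.5 = 1.1485
Grade-adjusted pace = 295 * 1.1485 = 338.81 s/km

338.81 s/km


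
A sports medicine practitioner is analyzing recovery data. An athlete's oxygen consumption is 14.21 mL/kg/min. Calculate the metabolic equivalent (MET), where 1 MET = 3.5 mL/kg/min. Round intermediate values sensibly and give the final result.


MET = VO2 / 3.5
= 14.21 / 3.5
= 4.06 METs

4.06 METs


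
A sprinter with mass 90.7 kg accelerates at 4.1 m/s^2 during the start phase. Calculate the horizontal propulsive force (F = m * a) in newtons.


F = m * a
= 90.7 * 4.1
= 371.87 N

371.87 N


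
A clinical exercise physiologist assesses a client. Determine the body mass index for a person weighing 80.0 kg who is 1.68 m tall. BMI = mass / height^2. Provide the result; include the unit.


BMI = mass / height^2
= 80.0 / 1.68^2
= 80.0 / 2.8224
= 28.34 kg/m^2

28.34 kg/m^2


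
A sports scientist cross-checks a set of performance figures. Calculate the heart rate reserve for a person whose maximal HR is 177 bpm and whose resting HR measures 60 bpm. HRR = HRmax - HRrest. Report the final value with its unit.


HRmax = 177 bpm
HRrest = 60 bpm
HRR = 177 - 60 = 117 bpm

117 bpm


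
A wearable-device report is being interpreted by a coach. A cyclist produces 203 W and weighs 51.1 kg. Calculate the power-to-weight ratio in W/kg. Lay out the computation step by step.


P/W = power / mass
= 203 / 51.1
= 3.973 W/kg

3.973 W/kg


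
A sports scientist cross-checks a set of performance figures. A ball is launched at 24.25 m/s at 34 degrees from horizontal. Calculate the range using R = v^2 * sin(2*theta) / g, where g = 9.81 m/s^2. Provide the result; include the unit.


sin(2 * 34) = sin(68) = 0.927184
v^2 = 24.25^2 = 588.0625
R = 588.0625 * 0.927184 / 9.81
= 55.58 m

55.58 m


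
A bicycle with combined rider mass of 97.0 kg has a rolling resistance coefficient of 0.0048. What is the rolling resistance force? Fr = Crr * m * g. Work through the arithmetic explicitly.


Fr = 0.0048 * 97.0 * 9.81
= 0.4656 * 9.81
= 4.568 N

4.568 N


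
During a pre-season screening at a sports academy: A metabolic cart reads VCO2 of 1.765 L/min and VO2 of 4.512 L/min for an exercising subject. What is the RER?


RER = VCO2 / VO2 = 1.765 / 4.512 = 0.3912

0.3912


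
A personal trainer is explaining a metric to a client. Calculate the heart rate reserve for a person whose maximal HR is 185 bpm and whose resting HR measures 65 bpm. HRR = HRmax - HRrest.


HRmax = 185 bpm
HRrest = 65 bpm
HRR = 185 - 65 = 120 bpm

120 bpm


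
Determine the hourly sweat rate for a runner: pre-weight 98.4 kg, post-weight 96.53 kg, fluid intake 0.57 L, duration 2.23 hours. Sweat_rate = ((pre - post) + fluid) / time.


Mass lost = 98.4 - 96.53 = 1.87 kg
Add fluid consumed: 1.87 + 0.57 = 2.44 L total sweat
Sweat rate = 2.44 / 2.23 = 1.094 L/h

1.094 L/h


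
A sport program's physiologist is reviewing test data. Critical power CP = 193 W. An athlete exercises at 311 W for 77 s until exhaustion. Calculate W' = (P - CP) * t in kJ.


P - CP = 311 - 193 = 118 W
W' = 118 * 77 = 9086 J
= 9086 / 1000 = 9.086 kJ

9.086 kJ


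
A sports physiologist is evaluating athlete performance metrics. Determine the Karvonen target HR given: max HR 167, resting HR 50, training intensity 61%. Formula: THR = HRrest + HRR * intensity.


HRR = HRmax - HRrest = 167 - 50 = 117
THR = 50 + 117 * 0.61
= 121.37 bpm

121.37 bpm


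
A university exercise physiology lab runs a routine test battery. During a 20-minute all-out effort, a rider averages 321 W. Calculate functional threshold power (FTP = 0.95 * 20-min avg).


FTP = 0.95 * 321
= 304.95 W

304.95 W


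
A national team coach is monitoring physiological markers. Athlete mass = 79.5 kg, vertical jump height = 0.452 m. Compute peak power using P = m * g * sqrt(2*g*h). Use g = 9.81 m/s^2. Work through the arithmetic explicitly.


sqrt(2 * 9.81 * 0.452) = sqrt(8.86824) = 2.977959 m/s
P = 79.5 * 9.81 * 2.977959
= 2322.5 W

2322.5 W


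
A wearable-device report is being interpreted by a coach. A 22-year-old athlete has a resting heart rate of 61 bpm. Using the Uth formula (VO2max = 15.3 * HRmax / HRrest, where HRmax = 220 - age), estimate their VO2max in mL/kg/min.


HRmax = 220 - 22 = 198 bpm
Ratio = HRmax / HRrest = 198 / 61 = 3.2459
VO2max = 15.3 * 3.2459 = 49.66 mL/kg/min

49.66 mL/kg/min


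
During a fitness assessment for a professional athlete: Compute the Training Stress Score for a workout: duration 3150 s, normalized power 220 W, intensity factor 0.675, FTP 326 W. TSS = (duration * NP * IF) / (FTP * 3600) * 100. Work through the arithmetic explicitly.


Product = 3150 * 220 * 0.675 = 467775.0
Base = 326 * 3600 = 1173600
TSS = 467775.0 / 1173600 * 100 = 39.86

39.86 TSS


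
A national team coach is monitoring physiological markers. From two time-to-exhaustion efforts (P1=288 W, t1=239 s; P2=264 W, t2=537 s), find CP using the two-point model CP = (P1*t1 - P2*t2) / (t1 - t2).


Work in trial 1 = 68832 J
Work in trial 2 = 141768 J
Delta work = -72936 J
Delta time = -298 s
CP = -72936 / -298 = 244.75 W

244.75 W


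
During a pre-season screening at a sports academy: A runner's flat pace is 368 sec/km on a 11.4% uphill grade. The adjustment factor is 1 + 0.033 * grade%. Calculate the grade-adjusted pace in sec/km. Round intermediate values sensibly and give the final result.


Factor = 1 + 0.033 * 11.4 = 1.3762
Adjusted pace = 368 * 1.3762
= 506.44 sec/km

506.44 s/km


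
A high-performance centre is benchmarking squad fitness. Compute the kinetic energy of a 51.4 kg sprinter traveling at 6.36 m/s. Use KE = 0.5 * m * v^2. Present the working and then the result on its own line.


Velocity squared = 40.4496
KE = 0.5 * 51.4 * 40.4496 = 1039.55 J

1039.55 J


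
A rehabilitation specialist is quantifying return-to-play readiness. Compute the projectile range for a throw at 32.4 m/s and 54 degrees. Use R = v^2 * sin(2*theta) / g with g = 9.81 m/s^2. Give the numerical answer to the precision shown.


Two times the angle = 108 degrees
sin(108) = 0.951057
R = 1049.76 * 0.951057 / 9.81 = 101.772 m

101.772 m


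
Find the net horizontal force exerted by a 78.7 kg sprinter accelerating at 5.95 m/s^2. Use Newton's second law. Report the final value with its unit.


Newton's second law: F = m * a
F = 78.7 * 5.95 = 468.27 N

468.27 N


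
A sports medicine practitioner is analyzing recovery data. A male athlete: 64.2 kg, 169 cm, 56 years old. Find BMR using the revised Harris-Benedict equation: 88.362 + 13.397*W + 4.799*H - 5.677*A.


Intercept = 88.362
Weight contribution = 13.397 * 64.2 = 860.0874
Height contribution = 4.799 * 169 = 811.031
Age contribution = 5.677 * 56 = 317.912
BMR = 88.362 + 860.0874 + 811.031 - 317.912
= 1441.57 kcal/day

1441.57 kcal/day


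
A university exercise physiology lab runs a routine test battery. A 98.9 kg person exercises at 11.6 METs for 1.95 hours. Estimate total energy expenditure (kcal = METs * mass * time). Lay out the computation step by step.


Energy = METs * mass(kg) * time(h)
= 11.6 * 98.9 * 1.95
= 2237.12 kcal

2237.12 kcal


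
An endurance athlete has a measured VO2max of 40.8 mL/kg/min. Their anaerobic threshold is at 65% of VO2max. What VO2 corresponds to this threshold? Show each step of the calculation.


Anaerobic threshold VO2 = VO2max * 65%
= 40.8 * 0.65
= 26.52 mL/kg/min

26.52 mL/kg/min


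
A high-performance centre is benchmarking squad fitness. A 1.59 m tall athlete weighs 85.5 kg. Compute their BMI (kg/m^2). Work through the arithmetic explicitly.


height^2 = 2.5281 m^2
BMI = 85.5 / 2.5281 = 33.82 kg/m^2

33.82 kg/m^2


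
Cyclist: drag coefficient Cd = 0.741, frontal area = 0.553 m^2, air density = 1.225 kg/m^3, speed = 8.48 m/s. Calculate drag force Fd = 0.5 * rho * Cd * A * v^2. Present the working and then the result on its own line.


v^2 = 8.48^2 = 71.9104
Fd = 0.5 * 1.225 * 0.741 * 0.553 * 71.9104
= 18.049 N

18.049 N


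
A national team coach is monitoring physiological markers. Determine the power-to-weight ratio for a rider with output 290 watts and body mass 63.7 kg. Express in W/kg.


P/W = 290 / 63.7 = 4.553 W/kg

4.553 W/kg


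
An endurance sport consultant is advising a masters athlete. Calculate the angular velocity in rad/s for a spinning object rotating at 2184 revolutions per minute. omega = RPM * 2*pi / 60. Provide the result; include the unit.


omega = RPM * 2*pi / 60
= 2184 * 6.28318531 / 60
= 228.708 rad/s

228.708 rad/s


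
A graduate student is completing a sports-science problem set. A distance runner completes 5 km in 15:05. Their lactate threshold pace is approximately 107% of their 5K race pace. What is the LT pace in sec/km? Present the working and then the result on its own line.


Convert to seconds: 15 min 5 s = 905 s
Pace per km = 905 / 5 = 181.0 s/km
LT pace = 181.0 * 1.07 = 193.67 s/km

193.67 s/km


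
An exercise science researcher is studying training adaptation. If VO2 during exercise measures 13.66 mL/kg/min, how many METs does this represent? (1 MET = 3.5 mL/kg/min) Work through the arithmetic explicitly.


METs = VO2 / 3.5 = 13.66 / 3.5 = 3.9

3.9 METs


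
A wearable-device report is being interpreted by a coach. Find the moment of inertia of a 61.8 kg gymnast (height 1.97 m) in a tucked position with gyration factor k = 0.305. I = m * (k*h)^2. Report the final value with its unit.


Radius of gyration = 0.305 * 1.97 = 0.60085 m
I = 61.8 * 0.60085^2
= 61.8 * 0.361021
= 22.311 kg*m^2

22.311 kg*m^2


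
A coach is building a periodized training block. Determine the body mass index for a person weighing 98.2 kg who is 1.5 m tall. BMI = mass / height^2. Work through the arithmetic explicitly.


BMI = mass / height^2
= 98.2 / 1.5^2
= 98.2 / 2.25
= 43.64 kg/m^2

43.64 kg/m^2


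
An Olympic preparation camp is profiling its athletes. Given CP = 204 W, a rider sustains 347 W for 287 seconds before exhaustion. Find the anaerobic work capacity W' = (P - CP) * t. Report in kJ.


Excess power = 347 - 204 = 143 W
Work above CP = 143 * 287 = 41041 J
W' = 41.041 kJ

41.041 kJ


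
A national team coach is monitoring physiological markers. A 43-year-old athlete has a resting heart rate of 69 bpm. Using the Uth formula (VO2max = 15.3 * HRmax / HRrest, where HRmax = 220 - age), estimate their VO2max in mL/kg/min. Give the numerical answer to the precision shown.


HRmax = 220 - 43 = 177 bpm
Ratio = HRmax / HRrest = 177 / 69 = 2.5652
VO2max = 15.3 * 2.5652 = 39.25 mL/kg/min

39.25 mL/kg/min


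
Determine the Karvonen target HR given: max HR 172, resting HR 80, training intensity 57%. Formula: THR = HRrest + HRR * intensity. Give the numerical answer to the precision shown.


HRR = HRmax - HRrest = 172 - 80 = 92
THR = 80 + 92 * 0.57
= 132.44 bpm

132.44 bpm


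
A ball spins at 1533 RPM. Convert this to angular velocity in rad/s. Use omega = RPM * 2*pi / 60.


omega = 1533 * 2 * pi / 60
= 1533 * 6.28318531 / 60
= 9632.123 / 60
= 160.535 rad/s

160.535 rad/s


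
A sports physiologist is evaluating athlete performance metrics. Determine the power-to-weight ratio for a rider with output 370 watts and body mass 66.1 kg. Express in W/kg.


P/W = 370 / 66.1 = 5.598 W/kg

5.598 W/kg


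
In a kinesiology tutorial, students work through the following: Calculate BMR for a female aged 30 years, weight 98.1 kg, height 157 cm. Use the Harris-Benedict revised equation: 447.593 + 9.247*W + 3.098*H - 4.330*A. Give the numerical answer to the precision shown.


Substituting values:
W term = 9.247 * 98.1 = 907.1307
H term = 3.098 * 157 = 486.386
A term = 4.330 * 30 = 129.9
BMR = 1711.21 kcal/day

1711.21 kcal/day


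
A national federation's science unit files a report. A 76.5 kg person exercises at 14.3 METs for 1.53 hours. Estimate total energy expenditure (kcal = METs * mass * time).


Energy = METs * mass(kg) * time(h)
= 14.3 * 76.5 * 1.53
= 1673.74 kcal

1673.74 kcal


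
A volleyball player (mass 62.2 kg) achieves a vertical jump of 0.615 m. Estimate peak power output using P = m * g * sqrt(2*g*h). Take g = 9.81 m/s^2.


2 * g * h = 2 * 9.81 * 0.615 = 12.0663
sqrt(12.0663) = 3.473658 m/s
P = 62.2 * 9.81 * 3.473658 = 2119.56 W

2119.56 W


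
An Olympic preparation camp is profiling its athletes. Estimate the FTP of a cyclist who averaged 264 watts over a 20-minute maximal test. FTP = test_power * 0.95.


FTP = 264 * 0.95 = 250.8 W

250.8 W


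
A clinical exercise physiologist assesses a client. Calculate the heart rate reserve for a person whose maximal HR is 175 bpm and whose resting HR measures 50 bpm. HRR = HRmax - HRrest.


HRmax = 175 bpm
HRrest = 50 bpm
HRR = 175 - 50 = 125 bpm

125 bpm


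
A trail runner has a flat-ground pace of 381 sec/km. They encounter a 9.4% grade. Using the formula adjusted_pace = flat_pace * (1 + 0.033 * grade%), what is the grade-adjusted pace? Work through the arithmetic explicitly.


Grade factor = 1 + 0.033 * 9.4 = 1.3102
Adjusted = 381 * 1.3102 = 499.19 sec/km

499.19 s/km


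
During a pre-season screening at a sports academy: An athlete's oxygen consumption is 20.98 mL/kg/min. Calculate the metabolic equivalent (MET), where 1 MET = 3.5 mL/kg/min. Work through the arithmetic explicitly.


MET = VO2 / 3.5
= 20.98 / 3.5
= 5.99 METs

5.99 METs


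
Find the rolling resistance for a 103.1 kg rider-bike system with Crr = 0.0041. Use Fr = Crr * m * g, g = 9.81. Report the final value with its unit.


m * g = 103.1 * 9.81 = 1011.411 N
Fr = 0.0041 * 1011.411 = 4.147 N

4.147 N


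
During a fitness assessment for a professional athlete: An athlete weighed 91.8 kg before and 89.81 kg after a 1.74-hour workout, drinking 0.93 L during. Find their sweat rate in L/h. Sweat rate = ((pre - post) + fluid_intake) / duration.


Body mass change = 1.99 kg
Total sweat loss = 1.99 + 0.93 = 2.92 L
Rate = 2.92 / 1.74 = 1.678 L/h

1.678 L/h


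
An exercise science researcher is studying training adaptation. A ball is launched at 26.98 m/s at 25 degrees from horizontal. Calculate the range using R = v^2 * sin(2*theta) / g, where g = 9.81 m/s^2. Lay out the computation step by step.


sin(2 * 25) = sin(50) = 0.766044
v^2 = 26.98^2 = 727.9204
R = 727.9204 * 0.766044 / 9.81
= 56.842 m

56.842 m


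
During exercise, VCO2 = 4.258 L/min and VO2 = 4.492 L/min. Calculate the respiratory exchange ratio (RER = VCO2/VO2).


RER = VCO2 / VO2
= 4.258 / 4.492
= 0.9479

0.9479


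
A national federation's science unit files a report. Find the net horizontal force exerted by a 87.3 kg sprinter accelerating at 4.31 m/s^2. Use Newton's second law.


Newton's second law: F = m * a
F = 87.3 * 4.31 = 376.26 N

376.26 N


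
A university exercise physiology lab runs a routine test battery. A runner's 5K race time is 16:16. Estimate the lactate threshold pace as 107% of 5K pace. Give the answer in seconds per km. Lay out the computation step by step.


Total race time = 16*60 + 16 = 976 seconds
5K pace = 976 / 5 = 195.2 sec/km
LT pace = 195.2 * 1.07 = 208.86 sec/km

208.86 s/km


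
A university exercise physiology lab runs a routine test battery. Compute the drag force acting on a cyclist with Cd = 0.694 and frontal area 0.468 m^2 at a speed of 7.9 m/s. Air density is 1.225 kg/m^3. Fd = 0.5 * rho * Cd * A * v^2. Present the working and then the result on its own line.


Step 1: v^2 = 62.41
Step 2: Fd = 0.5 * 1.225 * 0.694 * 0.468 * 62.41
= 12.416 N

12.416 N


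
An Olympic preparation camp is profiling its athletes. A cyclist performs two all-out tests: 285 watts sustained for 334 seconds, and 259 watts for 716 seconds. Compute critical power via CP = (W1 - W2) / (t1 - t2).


W1 = P1 * t1 = 285 * 334 = 95190 J
W2 = P2 * t2 = 259 * 716 = 185444 J
CP = (95190 - 185444) / (334 - 716)
= 236.27 W

236.27 W


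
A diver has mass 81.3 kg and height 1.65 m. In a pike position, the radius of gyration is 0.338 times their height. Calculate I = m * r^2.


r = 0.338 * 1.65 = 0.5577 m
I = m * r^2 = 81.3 * 0.311029 = 25.287 kg*m^2

25.287 kg*m^2


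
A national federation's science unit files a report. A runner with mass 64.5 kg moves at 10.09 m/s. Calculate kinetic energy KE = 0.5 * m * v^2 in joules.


v^2 = 10.09^2 = 101.8081
KE = 0.5 * 64.5 * 101.8081
= 3283.31 J

3283.31 J


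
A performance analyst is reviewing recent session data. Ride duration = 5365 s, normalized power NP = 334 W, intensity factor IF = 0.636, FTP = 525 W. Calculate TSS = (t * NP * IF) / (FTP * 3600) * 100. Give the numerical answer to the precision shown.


Numerator = 5365 * 334 * 0.636 = 1139654.76
Denominator = 525 * 3600 = 1890000
TSS = 1139654.76 / 1890000 * 100
= 60.3

60.3 TSS


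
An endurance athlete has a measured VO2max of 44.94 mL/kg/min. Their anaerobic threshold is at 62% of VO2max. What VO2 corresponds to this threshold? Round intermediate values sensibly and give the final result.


Anaerobic threshold VO2 = VO2max * 62%
= 44.94 * 0.62
= 27.86 mL/kg/min

27.86 mL/kg/min


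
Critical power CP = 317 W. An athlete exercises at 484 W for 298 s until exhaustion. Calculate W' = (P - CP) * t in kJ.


P - CP = 484 - 317 = 167 W
W' = 167 * 298 = 49766 J
= 49766 / 1000 = 49.766 kJ

49.766 kJ


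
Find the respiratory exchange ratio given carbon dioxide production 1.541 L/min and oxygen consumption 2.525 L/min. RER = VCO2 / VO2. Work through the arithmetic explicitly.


VCO2 = 1.541 L/min
VO2 = 2.525 L/min
RER = 1.541 / 2.525 = 0.6103

0.6103


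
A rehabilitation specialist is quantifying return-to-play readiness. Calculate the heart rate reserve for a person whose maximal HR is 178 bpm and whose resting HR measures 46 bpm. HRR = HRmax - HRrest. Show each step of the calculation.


HRmax = 178 bpm
HRrest = 46 bpm
HRR = 178 - 46 = 132 bpm

132 bpm


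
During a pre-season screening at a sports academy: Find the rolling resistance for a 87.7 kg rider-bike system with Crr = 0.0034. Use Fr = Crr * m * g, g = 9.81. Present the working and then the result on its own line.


m * g = 87.7 * 9.81 = 860.337 N
Fr = 0.0034 * 860.337 = 2.925 N

2.925 N


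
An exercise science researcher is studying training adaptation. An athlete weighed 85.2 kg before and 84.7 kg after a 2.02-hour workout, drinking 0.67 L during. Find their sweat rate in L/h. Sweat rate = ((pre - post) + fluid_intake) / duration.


Body mass change = 0.5 kg
Total sweat loss = 0.5 + 0.67 = 1.17 L
Rate = 1.17 / 2.02 = 0.579 L/h

0.579 L/h


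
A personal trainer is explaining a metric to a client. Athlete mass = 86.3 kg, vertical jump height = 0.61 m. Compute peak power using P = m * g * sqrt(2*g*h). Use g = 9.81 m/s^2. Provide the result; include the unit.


sqrt(2 * 9.81 * 0.61) = sqrt(11.9682) = 3.459509 m/s
P = 86.3 * 9.81 * 3.459509
= 2928.83 W

2928.83 W


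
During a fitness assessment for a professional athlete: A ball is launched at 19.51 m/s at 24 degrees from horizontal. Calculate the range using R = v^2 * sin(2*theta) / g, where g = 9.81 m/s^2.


sin(2 * 24) = sin(48) = 0.743145
v^2 = 19.51^2 = 380.6401
R = 380.6401 * 0.743145 / 9.81
= 28.835 m

28.835 m


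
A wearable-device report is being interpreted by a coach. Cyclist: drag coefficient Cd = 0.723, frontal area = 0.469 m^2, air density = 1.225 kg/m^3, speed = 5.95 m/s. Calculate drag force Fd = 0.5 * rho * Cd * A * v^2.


v^2 = 5.95^2 = 35.4025
Fd = 0.5 * 1.225 * 0.723 * 0.469 * 35.4025
= 7.353 N

7.353 N


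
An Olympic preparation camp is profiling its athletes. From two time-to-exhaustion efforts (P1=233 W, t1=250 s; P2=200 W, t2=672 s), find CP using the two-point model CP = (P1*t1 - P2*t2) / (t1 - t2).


Work in trial 1 = 58250 J
Work in trial 2 = 134400 J
Delta work = -76150 J
Delta time = -422 s
CP = -76150 / -422 = 180.45 W

180.45 W


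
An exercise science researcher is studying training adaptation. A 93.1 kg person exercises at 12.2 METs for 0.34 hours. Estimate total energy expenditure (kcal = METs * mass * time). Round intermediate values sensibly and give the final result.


Energy = METs * mass(kg) * time(h)
= 12.2 * 93.1 * 0.34
= 386.18 kcal

386.18 kcal


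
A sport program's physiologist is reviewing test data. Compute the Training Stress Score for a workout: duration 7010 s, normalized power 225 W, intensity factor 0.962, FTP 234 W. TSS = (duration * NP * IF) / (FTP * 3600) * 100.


Product = 7010 * 225 * 0.962 = 1517314.5
Base = 234 * 3600 = 842400
TSS = 1517314.5 / 842400 * 100 = 180.12

180.12 TSS


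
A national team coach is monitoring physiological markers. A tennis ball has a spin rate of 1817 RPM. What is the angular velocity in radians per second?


Convert RPM to rad/s: multiply by 2*pi and divide by 60
omega = 1817 * 2 * pi / 60
= 190.276 rad/s

190.276 rad/s


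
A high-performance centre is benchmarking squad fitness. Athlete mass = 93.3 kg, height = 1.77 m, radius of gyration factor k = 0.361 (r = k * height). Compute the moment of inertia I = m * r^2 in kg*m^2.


r = k * height = 0.361 * 1.77 = 0.63897 m
r^2 = 0.63897^2 = 0.408283
I = 93.3 * 0.408283 = 38.093 kg*m^2

38.093 kg*m^2


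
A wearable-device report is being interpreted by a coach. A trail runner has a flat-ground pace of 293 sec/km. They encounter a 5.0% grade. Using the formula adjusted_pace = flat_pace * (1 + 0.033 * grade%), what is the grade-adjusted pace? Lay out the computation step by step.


Grade factor = 1 + 0.033 * 5.0 = 1.165
Adjusted = 293 * 1.165 = 341.35 sec/km

341.35 s/km


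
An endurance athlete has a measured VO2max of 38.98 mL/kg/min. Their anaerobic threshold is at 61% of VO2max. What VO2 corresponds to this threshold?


Anaerobic threshold VO2 = VO2max * 61%
= 38.98 * 0.61
= 23.78 mL/kg/min

23.78 mL/kg/min


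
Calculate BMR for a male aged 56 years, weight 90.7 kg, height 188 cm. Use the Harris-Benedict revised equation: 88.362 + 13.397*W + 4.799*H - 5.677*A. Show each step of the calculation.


Substituting values:
W term = 13.397 * 90.7 = 1215.1079
H term = 4.799 * 188 = 902.212
A term = 5.677 * 56 = 317.912
BMR = 1887.77 kcal/day

1887.77 kcal/day


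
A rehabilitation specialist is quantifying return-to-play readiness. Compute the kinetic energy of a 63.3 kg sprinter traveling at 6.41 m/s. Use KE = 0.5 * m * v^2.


Velocity squared = 41.0881
KE = 0.5 * 63.3 * 41.0881 = 1300.44 J

1300.44 J


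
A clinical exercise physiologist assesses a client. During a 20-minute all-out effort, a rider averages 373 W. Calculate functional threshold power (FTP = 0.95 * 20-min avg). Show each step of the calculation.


FTP = 0.95 * 373
= 354.35 W

354.35 W


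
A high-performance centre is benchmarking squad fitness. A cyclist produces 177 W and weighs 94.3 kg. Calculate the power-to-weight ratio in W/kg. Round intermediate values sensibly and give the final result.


P/W = power / mass
= 177 / 94.3
= 1.877 W/kg

1.877 W/kg


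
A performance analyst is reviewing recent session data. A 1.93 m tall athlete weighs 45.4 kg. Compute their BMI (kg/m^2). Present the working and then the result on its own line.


height^2 = 3.7249 m^2
BMI = 45.4 / 3.7249 = 12.19 kg/m^2

12.19 kg/m^2


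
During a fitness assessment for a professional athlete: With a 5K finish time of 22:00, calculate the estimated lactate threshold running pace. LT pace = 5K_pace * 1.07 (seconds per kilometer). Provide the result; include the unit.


Race duration = 1320 s for 5 km
Average pace = 1320 / 5 = 264.0 s/km
LT pace = 264.0 * 1.07
= 282.48 s/km

282.48 s/km


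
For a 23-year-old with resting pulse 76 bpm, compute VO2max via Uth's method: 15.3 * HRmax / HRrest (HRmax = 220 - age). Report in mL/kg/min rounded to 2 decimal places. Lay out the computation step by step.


Step 1: HRmax = 220 - 23 = 197 bpm
Step 2: Ratio = 197 / 76 = 2.5921
Step 3: VO2max = 15.3 * 2.5921 = 39.66 mL/kg/min

39.66 mL/kg/min


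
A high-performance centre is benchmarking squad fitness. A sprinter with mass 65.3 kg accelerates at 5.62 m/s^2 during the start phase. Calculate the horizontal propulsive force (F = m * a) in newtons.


F = m * a
= 65.3 * 5.62
= 366.99 N

366.99 N


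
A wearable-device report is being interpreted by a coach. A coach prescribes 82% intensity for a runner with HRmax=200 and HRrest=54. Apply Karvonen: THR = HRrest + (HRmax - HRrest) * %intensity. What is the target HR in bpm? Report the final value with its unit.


Heart rate reserve = 200 - 54 = 146
Intensity fraction = 82 / 100 = 0.82
THR = 54 + 146 * 0.82 = 173.72 bpm

173.72 bpm


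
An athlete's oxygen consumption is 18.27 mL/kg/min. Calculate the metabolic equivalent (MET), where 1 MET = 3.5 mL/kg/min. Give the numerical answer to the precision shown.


MET = VO2 / 3.5
= 18.27 / 3.5
= 5.22 METs

5.22 METs


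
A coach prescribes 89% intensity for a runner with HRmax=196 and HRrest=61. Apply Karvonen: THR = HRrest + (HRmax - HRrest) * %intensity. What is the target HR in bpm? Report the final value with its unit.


Heart rate reserve = 196 - 61 = 135
Intensity fraction = 89 / 100 = 0.89
THR = 61 + 135 * 0.89 = 181.15 bpm

181.15 bpm


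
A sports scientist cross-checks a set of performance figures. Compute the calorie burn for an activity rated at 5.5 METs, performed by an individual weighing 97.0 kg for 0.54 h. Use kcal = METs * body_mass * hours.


Product of METs and mass = 5.5 * 97.0 = 533.5
Total kcal = 533.5 * 0.54 = 288.09 kcal

288.09 kcal


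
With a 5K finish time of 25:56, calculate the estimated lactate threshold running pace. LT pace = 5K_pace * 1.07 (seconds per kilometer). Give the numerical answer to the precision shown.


Race duration = 1556 s for 5 km
Average pace = 1556 / 5 = 311.2 s/km
LT pace = 311.2 * 1.07
= 332.98 s/km

332.98 s/km


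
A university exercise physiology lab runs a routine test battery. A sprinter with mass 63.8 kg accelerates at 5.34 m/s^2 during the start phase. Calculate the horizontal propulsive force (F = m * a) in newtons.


F = m * a
= 63.8 * 5.34
= 340.69 N

340.69 N


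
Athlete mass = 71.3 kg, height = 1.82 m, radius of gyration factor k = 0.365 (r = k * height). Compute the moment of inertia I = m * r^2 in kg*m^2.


r = k * height = 0.365 * 1.82 = 0.6643 m
r^2 = 0.6643^2 = 0.441294
I = 71.3 * 0.441294 = 31.464 kg*m^2

31.464 kg*m^2


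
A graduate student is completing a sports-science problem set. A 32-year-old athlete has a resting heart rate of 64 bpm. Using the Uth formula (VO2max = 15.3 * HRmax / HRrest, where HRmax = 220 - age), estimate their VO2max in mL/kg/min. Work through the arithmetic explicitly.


HRmax = 220 - 32 = 188 bpm
Ratio = HRmax / HRrest = 188 / 64 = 2.9375
VO2max = 15.3 * 2.9375 = 44.94 mL/kg/min

44.94 mL/kg/min


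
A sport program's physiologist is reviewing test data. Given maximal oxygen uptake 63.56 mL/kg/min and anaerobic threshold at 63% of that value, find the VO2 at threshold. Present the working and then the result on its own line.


Percentage as decimal = 0.63
VO2 at AT = 63.56 * 0.63 = 40.04 mL/kg/min

40.04 mL/kg/min


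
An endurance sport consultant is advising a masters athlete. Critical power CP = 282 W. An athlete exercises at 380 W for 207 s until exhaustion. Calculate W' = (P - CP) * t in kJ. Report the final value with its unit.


P - CP = 380 - 282 = 98 W
W' = 98 * 207 = 20286 J
= 20286 / 1000 = 20.286 kJ

20.286 kJ


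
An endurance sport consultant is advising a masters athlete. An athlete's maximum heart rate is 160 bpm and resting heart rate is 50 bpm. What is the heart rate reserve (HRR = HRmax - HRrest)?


HRR = HRmax - HRrest
= 160 - 50
= 110 bpm

110 bpm


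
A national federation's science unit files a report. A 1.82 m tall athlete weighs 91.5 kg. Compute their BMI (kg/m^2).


height^2 = 3.3124 m^2
BMI = 91.5 / 3.3124 = 27.62 kg/m^2

27.62 kg/m^2


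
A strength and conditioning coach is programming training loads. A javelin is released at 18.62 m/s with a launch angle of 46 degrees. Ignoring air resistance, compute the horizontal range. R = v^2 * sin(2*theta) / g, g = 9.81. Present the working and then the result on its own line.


Launch speed squared = 346.7044
sin(2 * 46 deg) = 0.999391
Range = 346.7044 * 0.999391 / 9.81
= 35.32 m

35.32 m


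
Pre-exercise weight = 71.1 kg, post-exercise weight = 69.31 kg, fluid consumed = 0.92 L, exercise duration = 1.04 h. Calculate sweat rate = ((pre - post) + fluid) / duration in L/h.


Weight loss = 71.1 - 69.31 = 1.79 kg (approx L)
Total sweat = 1.79 + 0.92 = 2.71 L
Sweat rate = 2.71 / 1.04 = 2.606 L/h

2.606 L/h


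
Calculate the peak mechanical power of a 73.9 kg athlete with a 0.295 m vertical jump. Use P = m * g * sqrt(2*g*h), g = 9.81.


First, sqrt(2gh) = sqrt(2 * 9.81 * 0.295)
= sqrt(5.7879) = 2.405805 m/s
Power = 73.9 * 9.81 * 2.405805 = 1744.11 W

1744.11 W


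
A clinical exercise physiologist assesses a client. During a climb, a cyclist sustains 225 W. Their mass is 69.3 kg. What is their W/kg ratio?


Power-to-weight = 225 W / 69.3 kg
= 3.247 W/kg

3.247 W/kg


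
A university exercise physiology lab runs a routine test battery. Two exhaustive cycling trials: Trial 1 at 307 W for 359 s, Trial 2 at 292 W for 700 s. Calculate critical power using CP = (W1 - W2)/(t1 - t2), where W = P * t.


W1 = 307 * 359 = 110213 J
W2 = 292 * 700 = 204400 J
CP = (110213 - 204400) / (359 - 700)
= -94187 / -341
= 276.21 W

276.21 W


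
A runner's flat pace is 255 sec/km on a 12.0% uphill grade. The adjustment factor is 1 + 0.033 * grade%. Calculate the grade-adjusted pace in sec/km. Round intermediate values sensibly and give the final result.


Factor = 1 + 0.033 * 12.0 = 1.396
Adjusted pace = 255 * 1.396
= 355.98 sec/km

355.98 s/km


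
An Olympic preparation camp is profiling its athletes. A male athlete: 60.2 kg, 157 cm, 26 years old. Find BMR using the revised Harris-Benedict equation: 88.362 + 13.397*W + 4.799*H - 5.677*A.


Intercept = 88.362
Weight contribution = 13.397 * 60.2 = 806.4994
Height contribution = 4.799 * 157 = 753.443
Age contribution = 5.677 * 26 = 147.602
BMR = 88.362 + 806.4994 + 753.443 - 147.602
= 1500.7 kcal/day

1500.7 kcal/day


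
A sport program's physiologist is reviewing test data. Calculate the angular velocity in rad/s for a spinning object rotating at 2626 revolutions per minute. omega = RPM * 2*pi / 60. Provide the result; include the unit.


omega = RPM * 2*pi / 60
= 2626 * 6.28318531 / 60
= 274.994 rad/s

274.994 rad/s


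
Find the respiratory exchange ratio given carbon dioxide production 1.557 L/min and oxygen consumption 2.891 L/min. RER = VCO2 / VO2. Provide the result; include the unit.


VCO2 = 1.557 L/min
VO2 = 2.891 L/min
RER = 1.557 / 2.891 = 0.5386

0.5386


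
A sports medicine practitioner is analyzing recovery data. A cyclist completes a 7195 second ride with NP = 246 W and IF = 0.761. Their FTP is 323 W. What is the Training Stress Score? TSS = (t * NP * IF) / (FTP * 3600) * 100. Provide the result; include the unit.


t * NP * IF = 7195 * 246 * 0.761 = 1346947.17
FTP * 3600 = 1162800
TSS = (1346947.17 / 1162800) * 100 = 115.84

115.84 TSS


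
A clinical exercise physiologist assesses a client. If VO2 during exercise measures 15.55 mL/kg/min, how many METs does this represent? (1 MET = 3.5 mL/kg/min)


METs = VO2 / 3.5 = 15.55 / 3.5 = 4.44

4.44 METs


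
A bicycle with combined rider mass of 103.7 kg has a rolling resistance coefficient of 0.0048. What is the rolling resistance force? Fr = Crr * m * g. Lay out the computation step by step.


Fr = 0.0048 * 103.7 * 9.81
= 0.49776 * 9.81
= 4.883 N

4.883 N


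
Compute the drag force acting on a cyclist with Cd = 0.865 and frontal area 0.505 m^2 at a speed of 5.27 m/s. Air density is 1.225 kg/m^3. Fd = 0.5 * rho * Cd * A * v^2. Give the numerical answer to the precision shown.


Step 1: v^2 = 27.7729
Step 2: Fd = 0.5 * 1.225 * 0.865 * 0.505 * 27.7729
= 7.431 N

7.431 N


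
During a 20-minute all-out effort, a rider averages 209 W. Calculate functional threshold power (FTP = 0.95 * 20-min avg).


FTP = 0.95 * 209
= 198.55 W

198.55 W


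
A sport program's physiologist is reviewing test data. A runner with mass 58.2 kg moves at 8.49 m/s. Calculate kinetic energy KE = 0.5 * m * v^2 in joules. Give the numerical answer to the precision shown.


v^2 = 8.49^2 = 72.0801
KE = 0.5 * 58.2 * 72.0801
= 2097.53 J

2097.53 J


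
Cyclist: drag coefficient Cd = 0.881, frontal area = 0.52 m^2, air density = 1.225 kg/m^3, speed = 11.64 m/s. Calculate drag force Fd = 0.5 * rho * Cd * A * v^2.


v^2 = 11.64^2 = 135.4896
Fd = 0.5 * 1.225 * 0.881 * 0.52 * 135.4896
= 38.018 N

38.018 N


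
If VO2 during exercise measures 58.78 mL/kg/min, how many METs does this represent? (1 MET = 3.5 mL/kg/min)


METs = VO2 / 3.5 = 58.78 / 3.5 = 16.79

16.79 METs


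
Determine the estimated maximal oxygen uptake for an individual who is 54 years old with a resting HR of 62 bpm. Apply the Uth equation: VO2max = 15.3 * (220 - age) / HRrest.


HRmax = 220 - 54 = 166
VO2max = 15.3 * (166 / 62)
= 15.3 * 2.6774
= 40.96 mL/kg/min

40.96 mL/kg/min


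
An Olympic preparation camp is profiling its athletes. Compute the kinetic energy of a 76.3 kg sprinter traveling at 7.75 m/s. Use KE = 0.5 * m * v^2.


Velocity squared = 60.0625
KE = 0.5 * 76.3 * 60.0625 = 2291.38 J

2291.38 J


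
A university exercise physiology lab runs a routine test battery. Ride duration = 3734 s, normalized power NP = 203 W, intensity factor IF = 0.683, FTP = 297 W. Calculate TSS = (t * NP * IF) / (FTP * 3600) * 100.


Numerator = 3734 * 203 * 0.683 = 517715.366
Denominator = 297 * 3600 = 1069200
TSS = 517715.366 / 1069200 * 100
= 48.42

48.42 TSS


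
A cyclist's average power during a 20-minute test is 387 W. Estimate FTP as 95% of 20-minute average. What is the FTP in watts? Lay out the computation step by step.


FTP = 20-min power * 0.95
= 387 * 0.95
= 367.65 W

367.65 W


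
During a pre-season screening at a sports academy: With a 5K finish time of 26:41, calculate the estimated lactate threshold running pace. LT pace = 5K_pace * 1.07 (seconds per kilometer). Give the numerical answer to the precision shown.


Race duration = 1601 s for 5 km
Average pace = 1601 / 5 = 320.2 s/km
LT pace = 320.2 * 1.07
= 342.61 s/km

342.61 s/km


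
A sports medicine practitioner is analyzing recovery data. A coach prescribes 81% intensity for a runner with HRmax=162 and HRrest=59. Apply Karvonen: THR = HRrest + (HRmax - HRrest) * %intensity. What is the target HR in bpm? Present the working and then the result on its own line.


Heart rate reserve = 162 - 59 = 103
Intensity fraction = 81 / 100 = 0.81
THR = 59 + 103 * 0.81 = 142.43 bpm

142.43 bpm


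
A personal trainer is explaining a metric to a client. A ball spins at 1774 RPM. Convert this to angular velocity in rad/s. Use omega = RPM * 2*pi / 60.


omega = 1774 * 2 * pi / 60
= 1774 * 6.28318531 / 60
= 11146.371 / 60
= 185.773 rad/s

185.773 rad/s


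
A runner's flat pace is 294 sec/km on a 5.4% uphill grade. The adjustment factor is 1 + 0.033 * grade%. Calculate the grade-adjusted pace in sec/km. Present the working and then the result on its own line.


Factor = 1 + 0.033 * 5.4 = 1.1782
Adjusted pace = 294 * 1.1782
= 346.39 sec/km

346.39 s/km


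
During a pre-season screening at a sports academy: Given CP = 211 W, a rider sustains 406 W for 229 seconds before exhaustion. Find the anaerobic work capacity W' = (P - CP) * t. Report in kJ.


Excess power = 406 - 211 = 195 W
Work above CP = 195 * 229 = 44655 J
W' = 44.655 kJ

44.655 kJ


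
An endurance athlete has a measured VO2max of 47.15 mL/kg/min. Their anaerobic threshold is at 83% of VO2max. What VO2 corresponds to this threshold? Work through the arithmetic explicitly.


Anaerobic threshold VO2 = VO2max * 83%
= 47.15 * 0.83
= 39.13 mL/kg/min

39.13 mL/kg/min


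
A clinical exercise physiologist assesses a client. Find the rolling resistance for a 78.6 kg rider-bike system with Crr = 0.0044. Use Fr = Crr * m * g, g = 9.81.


m * g = 78.6 * 9.81 = 771.066 N
Fr = 0.0044 * 771.066 = 3.393 N

3.393 N


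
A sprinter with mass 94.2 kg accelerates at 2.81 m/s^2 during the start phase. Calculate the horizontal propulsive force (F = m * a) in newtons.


F = m * a
= 94.2 * 2.81
= 264.7 N

264.7 N
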